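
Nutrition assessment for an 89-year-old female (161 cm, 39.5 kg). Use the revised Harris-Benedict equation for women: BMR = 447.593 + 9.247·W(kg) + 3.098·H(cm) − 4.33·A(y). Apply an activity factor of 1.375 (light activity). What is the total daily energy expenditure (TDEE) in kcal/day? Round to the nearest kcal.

Harris-Benedict: BMR = 447.593 + 9.247(39.5) + 3.098(161) − 4.33(89) = 926.2575 kcal/day.
TEE = BMR × activity factor = 926.2575 × 1.375 = 1273.6041 kcal/day.

1274 kcal/day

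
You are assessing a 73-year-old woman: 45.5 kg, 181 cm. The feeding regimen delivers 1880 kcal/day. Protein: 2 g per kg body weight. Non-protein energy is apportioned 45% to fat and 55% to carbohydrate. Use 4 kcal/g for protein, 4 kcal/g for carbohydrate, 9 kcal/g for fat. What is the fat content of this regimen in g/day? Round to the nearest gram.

Protein = 2 × 45.5 = 91 g → 91 × 4 = 364 kcal.
Non-protein calories = 1880 − 364 = 1516 kcal.
Fat: 45% × 1516 = 682.2 kcal; carbohydrate: 833.8 kcal.
Fat: 682.2 kcal ÷ 9 kcal/g = 75.8 g.

76 g/day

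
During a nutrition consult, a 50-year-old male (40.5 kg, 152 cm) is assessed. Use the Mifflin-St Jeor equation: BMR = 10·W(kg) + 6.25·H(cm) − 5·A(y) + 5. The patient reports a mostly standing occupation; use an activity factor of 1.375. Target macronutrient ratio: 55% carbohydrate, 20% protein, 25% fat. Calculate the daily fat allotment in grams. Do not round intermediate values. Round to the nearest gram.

Mifflin-St Jeor (male): BMR = 10(40.5) + 6.25(152) − 5(50) + 5 = 405 + 950 − 250 + 5 = 1110 kcal/day.
TEE = 1110 × 1.375 = 1526.25 kcal/day.
Fat energy = 25% × 1526.25 = 381.5625 kcal.
Fat = 381.5625 ÷ 9 kcal/g = 42.3958 g.

42 g/day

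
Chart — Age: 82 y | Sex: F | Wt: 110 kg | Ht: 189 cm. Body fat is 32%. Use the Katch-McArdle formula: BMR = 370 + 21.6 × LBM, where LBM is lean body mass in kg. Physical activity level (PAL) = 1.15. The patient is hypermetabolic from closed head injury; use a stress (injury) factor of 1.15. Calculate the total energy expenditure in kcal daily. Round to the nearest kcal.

LBM = 110 × (1 − 0.32) = 74.8 kg. Katch-McArdle: BMR = 370 + 21.6 × 74.8 = 1985.68 kcal/day.
TEE = BMR × activity factor = 1985.68 × 1.15 = 2283.532 kcal/day.
Apply stress factor: 2283.532 × 1.15 = 2626.0618 kcal/day.

2626 kcal daily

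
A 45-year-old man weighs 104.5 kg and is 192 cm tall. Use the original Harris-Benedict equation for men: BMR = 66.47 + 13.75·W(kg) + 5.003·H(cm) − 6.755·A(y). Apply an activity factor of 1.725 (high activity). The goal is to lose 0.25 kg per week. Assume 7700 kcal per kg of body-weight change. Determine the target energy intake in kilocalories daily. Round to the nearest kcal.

3451 kilocalories daily

Harris-Benedict: BMR = 66.47 + 13.75(104.5) + 5.003(192) − 6.755(45) = 2159.946 kcal/day.
TEE = 2159.946 × 1.725 = 3725.9069 kcal/day.
Required daily deficit = 0.25 × 7700 ÷ 7 = 275 kcal/day.
Target intake = 3725.9069 − 275 = 3450.9069 kcal/day.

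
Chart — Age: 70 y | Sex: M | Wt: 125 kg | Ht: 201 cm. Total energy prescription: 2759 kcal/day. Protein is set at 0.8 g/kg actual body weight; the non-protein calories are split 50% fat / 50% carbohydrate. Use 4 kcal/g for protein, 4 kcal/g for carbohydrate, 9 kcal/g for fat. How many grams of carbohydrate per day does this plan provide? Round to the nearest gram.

295 g/day

Protein = 0.8 × 125 = 100 g → 100 × 4 = 400 kcal.
Non-protein calories = 2759 − 400 = 2359 kcal.
Fat: 50% × 2359 = 1179.5 kcal; carbohydrate: 1179.5 kcal.
Carbohydrate: 1179.5 kcal ÷ 4 kcal/g = 294.875 g.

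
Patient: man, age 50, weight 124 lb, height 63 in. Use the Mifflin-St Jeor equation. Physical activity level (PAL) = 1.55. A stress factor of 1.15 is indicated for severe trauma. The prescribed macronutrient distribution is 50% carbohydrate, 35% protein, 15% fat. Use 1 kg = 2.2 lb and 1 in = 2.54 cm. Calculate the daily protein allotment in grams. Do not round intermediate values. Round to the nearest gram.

206 g/day

Convert to metric: weight = 124 ÷ 2.2 = 56.3636 kg; height = 63 × 2.54 = 160.02 cm.
Mifflin-St Jeor (male): BMR = 10(56.3636) + 6.25(160.02) − 5(50) + 5 = 563.6364 + 1000.125 − 250 + 5 = 1318.7614 kcal/day.
TEE = 1318.7614 × 1.55 = 2044.0801 kcal/day.
With stress factor 1.15: 2044.0801 × 1.15 = 2350.6921 kcal/day.
Protein energy = 35% × 2350.6921 = 822.7422 kcal.
Protein = 822.7422 ÷ 4 kcal/g = 205.6856 g.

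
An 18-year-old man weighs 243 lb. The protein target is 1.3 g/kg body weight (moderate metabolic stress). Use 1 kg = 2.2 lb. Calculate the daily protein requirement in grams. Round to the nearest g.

Weight in kg = 243 ÷ 2.2 = 110.4545 kg.
Protein = 1.3 g/kg × 110.4545 kg = 143.5909 g/day.

144 g/day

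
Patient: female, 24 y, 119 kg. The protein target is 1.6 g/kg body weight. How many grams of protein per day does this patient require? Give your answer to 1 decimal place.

Protein = 1.6 g/kg × 119 kg = 190.4 g/day.

190.4 g/day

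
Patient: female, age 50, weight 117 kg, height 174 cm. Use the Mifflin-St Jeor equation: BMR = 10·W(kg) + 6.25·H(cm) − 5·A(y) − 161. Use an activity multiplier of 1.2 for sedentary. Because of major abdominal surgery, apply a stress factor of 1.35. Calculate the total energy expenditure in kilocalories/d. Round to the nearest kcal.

2991 kilocalories/d

Mifflin-St Jeor (female): BMR = 10(117) + 6.25(174) − 5(50) − 161 = 1170 + 1087.5 − 250 − 161 = 1846.5 kcal/day.
TEE = BMR × activity factor = 1846.5 × 1.2 = 2215.8 kcal/day.
Apply stress factor: 2215.8 × 1.35 = 2991.33 kcal/day.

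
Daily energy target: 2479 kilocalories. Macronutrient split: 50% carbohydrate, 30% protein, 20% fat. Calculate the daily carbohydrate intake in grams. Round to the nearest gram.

Carbohydrate energy = 50% × 2479 = 1239.5 kcal.
At 4 kcal/g: 1239.5 ÷ 4 = 309.875 g.

310 g/day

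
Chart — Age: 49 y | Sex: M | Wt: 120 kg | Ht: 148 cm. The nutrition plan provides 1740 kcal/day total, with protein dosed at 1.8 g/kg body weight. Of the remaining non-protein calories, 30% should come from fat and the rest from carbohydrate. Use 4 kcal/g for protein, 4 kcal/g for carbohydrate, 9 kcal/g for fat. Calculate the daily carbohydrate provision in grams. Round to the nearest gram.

Protein = 1.8 × 120 = 216 g → 216 × 4 = 864 kcal.
Non-protein calories = 1740 − 864 = 876 kcal.
Fat: 30% × 876 = 262.8 kcal; carbohydrate: 613.2 kcal.
Carbohydrate: 613.2 kcal ÷ 4 kcal/g = 153.3 g.

153 g/day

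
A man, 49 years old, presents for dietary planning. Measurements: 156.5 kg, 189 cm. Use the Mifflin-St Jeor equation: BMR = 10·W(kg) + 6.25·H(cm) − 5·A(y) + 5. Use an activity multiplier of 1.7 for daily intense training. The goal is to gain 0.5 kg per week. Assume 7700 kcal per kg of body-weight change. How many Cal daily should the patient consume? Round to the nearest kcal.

4811 Cal daily

Mifflin-St Jeor (male): BMR = 10(156.5) + 6.25(189) − 5(49) + 5 = 1565 + 1181.25 − 245 + 5 = 2506.25 kcal/day.
TEE = 2506.25 × 1.7 = 4260.625 kcal/day.
Required daily surplus = 0.5 × 7700 ÷ 7 = 550 kcal/day.
Target intake = 4260.625 + 550 = 4810.625 kcal/day.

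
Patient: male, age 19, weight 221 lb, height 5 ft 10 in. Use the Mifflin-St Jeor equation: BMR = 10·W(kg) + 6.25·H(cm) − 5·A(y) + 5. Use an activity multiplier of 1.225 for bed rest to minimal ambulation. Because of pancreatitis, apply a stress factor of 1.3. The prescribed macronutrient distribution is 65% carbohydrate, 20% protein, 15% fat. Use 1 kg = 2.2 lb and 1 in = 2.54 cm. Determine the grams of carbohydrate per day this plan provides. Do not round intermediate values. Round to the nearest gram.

Convert to metric: weight = 221 ÷ 2.2 = 100.4545 kg; height = (5×12 + 10) × 2.54 = 70 × 2.54 = 177.8 cm.
Mifflin-St Jeor (male): BMR = 10(100.4545) + 6.25(177.8) − 5(19) + 5 = 1004.5455 + 1111.25 − 95 + 5 = 2025.7955 kcal/day.
TEE = 2025.7955 × 1.225 = 2481.5994 kcal/day.
With stress factor 1.3: 2481.5994 × 1.3 = 3226.0793 kcal/day.
Carbohydrate energy = 65% × 3226.0793 = 2096.9515 kcal.
Carbohydrate = 2096.9515 ÷ 4 kcal/g = 524.2379 g.

524 g/day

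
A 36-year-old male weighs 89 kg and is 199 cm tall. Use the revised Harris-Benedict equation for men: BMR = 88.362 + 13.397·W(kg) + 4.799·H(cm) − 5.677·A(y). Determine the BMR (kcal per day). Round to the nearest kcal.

Harris-Benedict: BMR = 88.362 + 13.397(89) + 4.799(199) − 5.677(36) = 2031.324 kcal/day.

2031 kcal per day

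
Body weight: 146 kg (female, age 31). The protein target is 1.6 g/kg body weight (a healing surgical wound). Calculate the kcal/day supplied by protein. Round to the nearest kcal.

934 kcal/day

Protein = 1.6 g/kg × 146 kg = 233.6 g/day.
Protein energy = 233.6 g × 4 kcal/g = 934.4 kcal/day.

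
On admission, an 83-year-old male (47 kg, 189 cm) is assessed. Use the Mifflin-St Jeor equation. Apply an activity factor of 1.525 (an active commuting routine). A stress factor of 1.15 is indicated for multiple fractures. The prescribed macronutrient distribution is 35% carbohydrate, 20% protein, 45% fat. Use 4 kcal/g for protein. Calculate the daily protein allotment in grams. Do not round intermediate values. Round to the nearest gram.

Mifflin-St Jeor (male): BMR = 10(47) + 6.25(189) − 5(83) + 5 = 470 + 1181.25 − 415 + 5 = 1241.25 kcal/day.
TEE = 1241.25 × 1.525 = 1892.9063 kcal/day.
With stress factor 1.15: 1892.9063 × 1.15 = 2176.8422 kcal/day.
Protein energy = 20% × 2176.8422 = 435.3684 kcal.
Protein = 435.3684 ÷ 4 kcal/g = 108.8421 g.

109 g/day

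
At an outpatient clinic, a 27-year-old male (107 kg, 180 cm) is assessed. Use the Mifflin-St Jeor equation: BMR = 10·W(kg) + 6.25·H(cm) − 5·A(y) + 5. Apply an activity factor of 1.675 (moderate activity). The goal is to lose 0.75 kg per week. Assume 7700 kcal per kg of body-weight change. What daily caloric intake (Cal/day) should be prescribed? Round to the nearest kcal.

Mifflin-St Jeor (male): BMR = 10(107) + 6.25(180) − 5(27) + 5 = 1070 + 1125 − 135 + 5 = 2065 kcal/day.
TEE = 2065 × 1.675 = 3458.875 kcal/day.
Required daily deficit = 0.75 × 7700 ÷ 7 = 825 kcal/day.
Target intake = 3458.875 − 825 = 2633.875 kcal/day.

2634 Cal/day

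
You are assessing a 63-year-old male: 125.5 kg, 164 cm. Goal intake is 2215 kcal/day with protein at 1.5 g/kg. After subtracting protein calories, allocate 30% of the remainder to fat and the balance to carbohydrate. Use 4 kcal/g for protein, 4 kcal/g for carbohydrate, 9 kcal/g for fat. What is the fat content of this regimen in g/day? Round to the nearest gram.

49 g/day

Protein = 1.5 × 125.5 = 188.25 g → 188.25 × 4 = 753 kcal.
Non-protein calories = 2215 − 753 = 1462 kcal.
Fat: 30% × 1462 = 438.6 kcal; carbohydrate: 1023.4 kcal.
Fat: 438.6 kcal ÷ 9 kcal/g = 48.7333 g.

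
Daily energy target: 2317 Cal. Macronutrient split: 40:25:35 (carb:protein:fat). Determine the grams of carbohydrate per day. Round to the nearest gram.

232 g/day

Carbohydrate energy = 40% × 2317 = 926.8 kcal.
At 4 kcal/g: 926.8 ÷ 4 = 231.7 g.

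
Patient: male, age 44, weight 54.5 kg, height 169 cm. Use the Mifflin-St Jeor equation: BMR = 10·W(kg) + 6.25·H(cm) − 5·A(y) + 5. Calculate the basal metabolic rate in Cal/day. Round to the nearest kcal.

Mifflin-St Jeor (male): BMR = 10(54.5) + 6.25(169) − 5(44) + 5 = 545 + 1056.25 − 220 + 5 = 1386.25 kcal/day.

1386 Cal/day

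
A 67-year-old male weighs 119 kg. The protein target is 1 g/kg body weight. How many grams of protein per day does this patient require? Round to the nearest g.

119 g/day

Protein = 1 g/kg × 119 kg = 119 g/day.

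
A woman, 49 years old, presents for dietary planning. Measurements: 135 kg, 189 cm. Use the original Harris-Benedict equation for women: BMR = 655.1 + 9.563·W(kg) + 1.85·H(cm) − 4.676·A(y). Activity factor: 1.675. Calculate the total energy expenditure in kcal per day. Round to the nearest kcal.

Harris-Benedict: BMR = 655.1 + 9.563(135) + 1.85(189) − 4.676(49) = 2066.631 kcal/day.
TEE = BMR × activity factor = 2066.631 × 1.675 = 3461.6069 kcal/day.

3462 kcal per day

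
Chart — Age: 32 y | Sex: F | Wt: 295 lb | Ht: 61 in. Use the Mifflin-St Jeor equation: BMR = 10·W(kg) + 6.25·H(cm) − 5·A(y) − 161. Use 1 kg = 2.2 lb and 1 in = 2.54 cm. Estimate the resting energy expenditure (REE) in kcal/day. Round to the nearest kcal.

1988 kcal/day

Convert to metric: weight = 295 ÷ 2.2 = 134.0909 kg; height = 61 × 2.54 = 154.94 cm.
Mifflin-St Jeor (female): BMR = 10(134.0909) + 6.25(154.94) − 5(32) − 161 = 1340.9091 + 968.375 − 160 − 161 = 1988.2841 kcal/day.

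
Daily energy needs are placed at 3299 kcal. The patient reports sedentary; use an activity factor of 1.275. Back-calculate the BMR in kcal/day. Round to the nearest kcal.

2587 kcal/day

BMR = TEE ÷ activity factor = 3299 ÷ 1.275 = 2587.451 kcal/day.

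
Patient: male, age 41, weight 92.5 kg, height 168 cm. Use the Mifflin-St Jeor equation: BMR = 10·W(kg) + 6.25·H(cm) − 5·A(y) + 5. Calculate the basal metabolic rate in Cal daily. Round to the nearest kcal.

1775 Cal daily

Mifflin-St Jeor (male): BMR = 10(92.5) + 6.25(168) − 5(41) + 5 = 925 + 1050 − 205 + 5 = 1775 kcal/day.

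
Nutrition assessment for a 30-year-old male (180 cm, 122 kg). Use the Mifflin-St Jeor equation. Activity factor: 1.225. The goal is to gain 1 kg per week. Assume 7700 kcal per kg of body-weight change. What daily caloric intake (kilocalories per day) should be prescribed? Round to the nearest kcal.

Mifflin-St Jeor (male): BMR = 10(122) + 6.25(180) − 5(30) + 5 = 1220 + 1125 − 150 + 5 = 2200 kcal/day.
TEE = 2200 × 1.225 = 2695 kcal/day.
Required daily surplus = 1 × 7700 ÷ 7 = 1100 kcal/day.
Target intake = 2695 + 1100 = 3795 kcal/day.

3795 kilocalories per day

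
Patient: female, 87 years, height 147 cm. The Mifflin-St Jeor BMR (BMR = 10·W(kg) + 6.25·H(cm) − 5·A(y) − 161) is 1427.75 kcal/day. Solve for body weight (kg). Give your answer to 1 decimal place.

1427.75 = 10·W + 6.25(147) − 5(87) − 161
10·W = 1427.75 − 322.75 = 1105, so W = 110.5 kg.

110.5 kg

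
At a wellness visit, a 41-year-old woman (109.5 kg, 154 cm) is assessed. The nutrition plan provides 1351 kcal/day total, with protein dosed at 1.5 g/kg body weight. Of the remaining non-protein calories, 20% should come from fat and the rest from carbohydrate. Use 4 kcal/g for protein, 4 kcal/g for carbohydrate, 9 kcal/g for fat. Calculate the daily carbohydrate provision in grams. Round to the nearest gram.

139 g/day

Protein = 1.5 × 109.5 = 164.25 g → 164.25 × 4 = 657 kcal.
Non-protein calories = 1351 − 657 = 694 kcal.
Fat: 20% × 694 = 138.8 kcal; carbohydrate: 555.2 kcal.
Carbohydrate: 555.2 kcal ÷ 4 kcal/g = 138.8 g.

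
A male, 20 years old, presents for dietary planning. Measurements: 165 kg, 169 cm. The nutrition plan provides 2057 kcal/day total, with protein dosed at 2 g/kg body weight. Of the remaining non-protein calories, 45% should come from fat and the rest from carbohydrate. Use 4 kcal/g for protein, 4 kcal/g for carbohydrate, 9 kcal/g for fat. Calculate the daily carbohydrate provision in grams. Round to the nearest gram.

Protein = 2 × 165 = 330 g → 330 × 4 = 1320 kcal.
Non-protein calories = 2057 − 1320 = 737 kcal.
Fat: 45% × 737 = 331.65 kcal; carbohydrate: 405.35 kcal.
Carbohydrate: 405.35 kcal ÷ 4 kcal/g = 101.3375 g.

101 g/day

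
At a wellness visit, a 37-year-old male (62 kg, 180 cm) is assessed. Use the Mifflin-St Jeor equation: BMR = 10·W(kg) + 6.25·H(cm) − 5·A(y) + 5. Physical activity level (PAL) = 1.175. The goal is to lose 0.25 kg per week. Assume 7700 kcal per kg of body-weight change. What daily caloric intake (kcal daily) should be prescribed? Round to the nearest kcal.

Mifflin-St Jeor (male): BMR = 10(62) + 6.25(180) − 5(37) + 5 = 620 + 1125 − 185 + 5 = 1565 kcal/day.
TEE = 1565 × 1.175 = 1838.875 kcal/day.
Required daily deficit = 0.25 × 7700 ÷ 7 = 275 kcal/day.
Target intake = 1838.875 − 275 = 1563.875 kcal/day.

1564 kcal daily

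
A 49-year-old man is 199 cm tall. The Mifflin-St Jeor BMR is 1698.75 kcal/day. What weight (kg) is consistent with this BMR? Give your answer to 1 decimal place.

69.5 kg

1698.75 = 10·W + 6.25(199) − 5(49) + 5
10·W = 1698.75 − 1003.75 = 695, so W = 69.5 kg.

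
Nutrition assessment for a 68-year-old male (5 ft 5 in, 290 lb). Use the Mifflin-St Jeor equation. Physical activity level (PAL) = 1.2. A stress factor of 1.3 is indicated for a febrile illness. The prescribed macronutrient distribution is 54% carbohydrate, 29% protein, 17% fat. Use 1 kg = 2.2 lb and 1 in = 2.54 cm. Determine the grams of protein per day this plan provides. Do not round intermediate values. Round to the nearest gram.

Convert to metric: weight = 290 ÷ 2.2 = 131.8182 kg; height = (5×12 + 5) × 2.54 = 65 × 2.54 = 165.1 cm.
Mifflin-St Jeor (male): BMR = 10(131.8182) + 6.25(165.1) − 5(68) + 5 = 1318.1818 + 1031.875 − 340 + 5 = 2015.0568 kcal/day.
TEE = 2015.0568 × 1.2 = 2418.0682 kcal/day.
With stress factor 1.3: 2418.0682 × 1.3 = 3143.4886 kcal/day.
Protein energy = 29% × 3143.4886 = 911.6117 kcal.
Protein = 911.6117 ÷ 4 kcal/g = 227.9029 g.

228 g/day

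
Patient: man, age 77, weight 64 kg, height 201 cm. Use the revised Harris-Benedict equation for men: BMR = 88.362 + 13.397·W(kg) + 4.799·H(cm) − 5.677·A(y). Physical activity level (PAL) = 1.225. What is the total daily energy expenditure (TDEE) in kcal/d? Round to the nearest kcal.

Harris-Benedict: BMR = 88.362 + 13.397(64) + 4.799(201) − 5.677(77) = 1473.24 kcal/day.
TEE = BMR × activity factor = 1473.24 × 1.225 = 1804.719 kcal/day.

1805 kcal/d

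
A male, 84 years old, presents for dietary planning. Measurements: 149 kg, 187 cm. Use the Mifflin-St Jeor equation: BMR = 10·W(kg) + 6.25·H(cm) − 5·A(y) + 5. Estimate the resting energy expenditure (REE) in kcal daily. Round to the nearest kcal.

Mifflin-St Jeor (male): BMR = 10(149) + 6.25(187) − 5(84) + 5 = 1490 + 1168.75 − 420 + 5 = 2243.75 kcal/day.

2244 kcal daily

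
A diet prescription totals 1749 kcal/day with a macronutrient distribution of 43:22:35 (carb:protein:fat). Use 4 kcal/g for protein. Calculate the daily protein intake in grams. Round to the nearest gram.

Protein energy = 22% × 1749 = 384.78 kcal.
At 4 kcal/g: 384.78 ÷ 4 = 96.195 g.

96 g/day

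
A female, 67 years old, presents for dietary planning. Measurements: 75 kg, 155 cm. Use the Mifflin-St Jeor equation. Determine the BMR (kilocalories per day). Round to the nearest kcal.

1223 kilocalories per day

Mifflin-St Jeor (female): BMR = 10(75) + 6.25(155) − 5(67) − 161 = 750 + 968.75 − 335 − 161 = 1222.75 kcal/day.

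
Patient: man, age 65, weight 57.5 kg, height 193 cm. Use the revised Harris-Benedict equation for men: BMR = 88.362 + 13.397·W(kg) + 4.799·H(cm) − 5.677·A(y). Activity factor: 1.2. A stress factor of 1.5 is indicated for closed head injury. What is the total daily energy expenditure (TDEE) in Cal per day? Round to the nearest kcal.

2549 Cal per day

Harris-Benedict: BMR = 88.362 + 13.397(57.5) + 4.799(193) − 5.677(65) = 1415.8915 kcal/day.
TEE = BMR × activity factor = 1415.8915 × 1.2 = 1699.0698 kcal/day.
Apply stress factor: 1699.0698 × 1.5 = 2548.6047 kcal/day.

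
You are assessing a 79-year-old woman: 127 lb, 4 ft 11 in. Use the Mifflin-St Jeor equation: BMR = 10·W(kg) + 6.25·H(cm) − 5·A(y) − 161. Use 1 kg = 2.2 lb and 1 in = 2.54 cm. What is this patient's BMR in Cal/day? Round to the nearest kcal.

Convert to metric: weight = 127 ÷ 2.2 = 57.7273 kg; height = (4×12 + 11) × 2.54 = 59 × 2.54 = 149.86 cm.
Mifflin-St Jeor (female): BMR = 10(57.7273) + 6.25(149.86) − 5(79) − 161 = 577.2727 + 936.625 − 395 − 161 = 957.8977 kcal/day.

958 Cal/day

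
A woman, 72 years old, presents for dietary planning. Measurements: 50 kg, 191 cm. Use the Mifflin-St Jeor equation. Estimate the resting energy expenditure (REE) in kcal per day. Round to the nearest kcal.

Mifflin-St Jeor (female): BMR = 10(50) + 6.25(191) − 5(72) − 161 = 500 + 1193.75 − 360 − 161 = 1172.75 kcal/day.

1173 kcal per day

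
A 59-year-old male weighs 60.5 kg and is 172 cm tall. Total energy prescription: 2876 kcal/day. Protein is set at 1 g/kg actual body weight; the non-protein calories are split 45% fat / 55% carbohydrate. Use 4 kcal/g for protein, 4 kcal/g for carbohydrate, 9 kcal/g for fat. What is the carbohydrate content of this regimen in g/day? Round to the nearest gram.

Protein = 1 × 60.5 = 60.5 g → 60.5 × 4 = 242 kcal.
Non-protein calories = 2876 − 242 = 2634 kcal.
Fat: 45% × 2634 = 1185.3 kcal; carbohydrate: 1448.7 kcal.
Carbohydrate: 1448.7 kcal ÷ 4 kcal/g = 362.175 g.

362 g/day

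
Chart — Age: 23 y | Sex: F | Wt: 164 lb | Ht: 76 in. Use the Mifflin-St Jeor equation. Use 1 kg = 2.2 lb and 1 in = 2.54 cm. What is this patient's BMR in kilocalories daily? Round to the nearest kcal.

1676 kilocalories daily

Convert to metric: weight = 164 ÷ 2.2 = 74.5455 kg; height = 76 × 2.54 = 193.04 cm.
Mifflin-St Jeor (female): BMR = 10(74.5455) + 6.25(193.04) − 5(23) − 161 = 745.4545 + 1206.5 − 115 − 161 = 1675.9545 kcal/day.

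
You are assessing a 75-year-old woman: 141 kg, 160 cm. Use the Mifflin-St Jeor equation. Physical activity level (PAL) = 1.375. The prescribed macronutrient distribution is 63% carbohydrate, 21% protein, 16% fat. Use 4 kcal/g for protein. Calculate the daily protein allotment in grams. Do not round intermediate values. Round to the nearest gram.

Mifflin-St Jeor (female): BMR = 10(141) + 6.25(160) − 5(75) − 161 = 1410 + 1000 − 375 − 161 = 1874 kcal/day.
TEE = 1874 × 1.375 = 2576.75 kcal/day.
Protein energy = 21% × 2576.75 = 541.1175 kcal.
Protein = 541.1175 ÷ 4 kcal/g = 135.2794 g.

135 g/day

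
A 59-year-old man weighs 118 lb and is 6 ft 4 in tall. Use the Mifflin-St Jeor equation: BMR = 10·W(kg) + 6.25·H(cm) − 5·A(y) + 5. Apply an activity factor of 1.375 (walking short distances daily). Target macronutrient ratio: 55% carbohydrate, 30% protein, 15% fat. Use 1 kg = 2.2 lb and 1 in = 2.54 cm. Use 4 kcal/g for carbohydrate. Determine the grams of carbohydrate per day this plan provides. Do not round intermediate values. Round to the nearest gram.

275 g/day

Convert to metric: weight = 118 ÷ 2.2 = 53.6364 kg; height = (6×12 + 4) × 2.54 = 76 × 2.54 = 193.04 cm.
Mifflin-St Jeor (male): BMR = 10(53.6364) + 6.25(193.04) − 5(59) + 5 = 536.3636 + 1206.5 − 295 + 5 = 1452.8636 kcal/day.
TEE = 1452.8636 × 1.375 = 1997.6875 kcal/day.
Carbohydrate energy = 55% × 1997.6875 = 1098.7281 kcal.
Carbohydrate = 1098.7281 ÷ 4 kcal/g = 274.682 g.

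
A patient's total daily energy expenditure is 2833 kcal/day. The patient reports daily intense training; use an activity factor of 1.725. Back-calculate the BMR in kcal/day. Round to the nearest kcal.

1642 kcal/day

BMR = TEE ÷ activity factor = 2833 ÷ 1.725 = 1642.3188 kcal/day.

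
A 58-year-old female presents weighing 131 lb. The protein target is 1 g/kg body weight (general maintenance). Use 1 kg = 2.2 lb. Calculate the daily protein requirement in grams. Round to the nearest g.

Weight in kg = 131 ÷ 2.2 = 59.5455 kg.
Protein = 1 g/kg × 59.5455 kg = 59.5455 g/day.

60 g/day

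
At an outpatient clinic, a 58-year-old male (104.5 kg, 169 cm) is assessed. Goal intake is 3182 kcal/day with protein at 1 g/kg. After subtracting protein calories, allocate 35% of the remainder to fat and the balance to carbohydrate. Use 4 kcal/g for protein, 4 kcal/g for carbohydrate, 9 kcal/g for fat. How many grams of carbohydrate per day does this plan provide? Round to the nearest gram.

Protein = 1 × 104.5 = 104.5 g → 104.5 × 4 = 418 kcal.
Non-protein calories = 3182 − 418 = 2764 kcal.
Fat: 35% × 2764 = 967.4 kcal; carbohydrate: 1796.6 kcal.
Carbohydrate: 1796.6 kcal ÷ 4 kcal/g = 449.15 g.

449 g/day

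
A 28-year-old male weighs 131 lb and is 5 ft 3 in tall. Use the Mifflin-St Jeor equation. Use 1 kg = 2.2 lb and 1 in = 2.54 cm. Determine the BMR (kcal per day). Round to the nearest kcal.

1461 kcal per day

Convert to metric: weight = 131 ÷ 2.2 = 59.5455 kg; height = (5×12 + 3) × 2.54 = 63 × 2.54 = 160.02 cm.
Mifflin-St Jeor (male): BMR = 10(59.5455) + 6.25(160.02) − 5(28) + 5 = 595.4545 + 1000.125 − 140 + 5 = 1460.5795 kcal/day.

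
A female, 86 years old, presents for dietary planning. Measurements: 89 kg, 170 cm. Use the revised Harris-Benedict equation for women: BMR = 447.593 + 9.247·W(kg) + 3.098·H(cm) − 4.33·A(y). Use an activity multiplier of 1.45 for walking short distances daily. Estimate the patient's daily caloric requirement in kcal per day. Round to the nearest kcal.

Harris-Benedict: BMR = 447.593 + 9.247(89) + 3.098(170) − 4.33(86) = 1424.856 kcal/day.
TEE = BMR × activity factor = 1424.856 × 1.45 = 2066.0412 kcal/day.

2066 kcal per day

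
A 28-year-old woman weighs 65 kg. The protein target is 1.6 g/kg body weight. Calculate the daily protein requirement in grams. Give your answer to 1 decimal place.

Protein = 1.6 g/kg × 65 kg = 104 g/day.

104.0 g/day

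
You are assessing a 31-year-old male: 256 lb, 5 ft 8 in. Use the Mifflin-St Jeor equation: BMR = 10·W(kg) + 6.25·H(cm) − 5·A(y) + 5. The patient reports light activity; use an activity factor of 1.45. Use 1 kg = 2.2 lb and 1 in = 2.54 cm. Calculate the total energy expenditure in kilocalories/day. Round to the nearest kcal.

3035 kilocalories/day

Convert to metric: weight = 256 ÷ 2.2 = 116.3636 kg; height = (5×12 + 8) × 2.54 = 68 × 2.54 = 172.72 cm.
Mifflin-St Jeor (male): BMR = 10(116.3636) + 6.25(172.72) − 5(31) + 5 = 1163.6364 + 1079.5 − 155 + 5 = 2093.1364 kcal/day.
TEE = BMR × activity factor = 2093.1364 × 1.45 = 3035.0477 kcal/day.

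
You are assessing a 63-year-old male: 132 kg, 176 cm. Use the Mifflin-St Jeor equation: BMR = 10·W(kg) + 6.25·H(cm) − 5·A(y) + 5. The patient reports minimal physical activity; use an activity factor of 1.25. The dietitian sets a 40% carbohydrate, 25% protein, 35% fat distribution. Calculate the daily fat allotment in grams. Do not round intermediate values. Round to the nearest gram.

103 g/day

Mifflin-St Jeor (male): BMR = 10(132) + 6.25(176) − 5(63) + 5 = 1320 + 1100 − 315 + 5 = 2110 kcal/day.
TEE = 2110 × 1.25 = 2637.5 kcal/day.
Fat energy = 35% × 2637.5 = 923.125 kcal.
Fat = 923.125 ÷ 9 kcal/g = 102.5694 g.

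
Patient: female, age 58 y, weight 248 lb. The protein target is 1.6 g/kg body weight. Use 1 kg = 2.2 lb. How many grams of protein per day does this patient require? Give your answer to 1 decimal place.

180.4 g/day

Weight in kg = 248 ÷ 2.2 = 112.7273 kg.
Protein = 1.6 g/kg × 112.7273 kg = 180.3636 g/day.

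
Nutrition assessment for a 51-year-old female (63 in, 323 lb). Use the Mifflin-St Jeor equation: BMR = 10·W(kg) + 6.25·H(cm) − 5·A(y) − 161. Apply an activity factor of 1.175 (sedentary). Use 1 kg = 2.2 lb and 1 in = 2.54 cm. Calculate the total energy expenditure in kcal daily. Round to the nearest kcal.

2411 kcal daily

Convert to metric: weight = 323 ÷ 2.2 = 146.8182 kg; height = 63 × 2.54 = 160.02 cm.
Mifflin-St Jeor (female): BMR = 10(146.8182) + 6.25(160.02) − 5(51) − 161 = 1468.1818 + 1000.125 − 255 − 161 = 2052.3068 kcal/day.
TEE = BMR × activity factor = 2052.3068 × 1.175 = 2411.4605 kcal/day.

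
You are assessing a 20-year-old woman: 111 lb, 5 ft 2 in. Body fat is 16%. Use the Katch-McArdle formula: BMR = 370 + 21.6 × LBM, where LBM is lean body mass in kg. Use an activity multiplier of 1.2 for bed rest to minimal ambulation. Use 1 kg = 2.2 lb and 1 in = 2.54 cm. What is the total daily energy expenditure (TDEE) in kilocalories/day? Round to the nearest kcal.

1543 kilocalories/day

Convert to metric: weight = 111 ÷ 2.2 = 50.4545 kg; height = (5×12 + 2) × 2.54 = 62 × 2.54 = 157.48 cm.
LBM = 50.4545 × (1 − 0.16) = 42.3818 kg. Katch-McArdle: BMR = 370 + 21.6 × 42.3818 = 1285.4473 kcal/day.
TEE = BMR × activity factor = 1285.4473 × 1.2 = 1542.5367 kcal/day.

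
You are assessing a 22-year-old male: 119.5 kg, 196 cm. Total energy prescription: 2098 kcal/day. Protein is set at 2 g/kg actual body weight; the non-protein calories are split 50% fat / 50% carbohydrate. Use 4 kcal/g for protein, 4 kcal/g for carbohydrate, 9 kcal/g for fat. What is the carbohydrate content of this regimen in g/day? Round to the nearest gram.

Protein = 2 × 119.5 = 239 g → 239 × 4 = 956 kcal.
Non-protein calories = 2098 − 956 = 1142 kcal.
Fat: 50% × 1142 = 571 kcal; carbohydrate: 571 kcal.
Carbohydrate: 571 kcal ÷ 4 kcal/g = 142.75 g.

143 g/day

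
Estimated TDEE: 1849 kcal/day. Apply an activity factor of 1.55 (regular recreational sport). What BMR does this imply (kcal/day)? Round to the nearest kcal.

BMR = TEE ÷ activity factor = 1849 ÷ 1.55 = 1192.9032 kcal/day.

1193 kcal/day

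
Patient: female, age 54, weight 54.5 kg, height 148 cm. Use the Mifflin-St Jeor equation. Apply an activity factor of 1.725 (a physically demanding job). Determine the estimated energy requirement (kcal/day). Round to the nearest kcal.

1792 kcal/day

Mifflin-St Jeor (female): BMR = 10(54.5) + 6.25(148) − 5(54) − 161 = 545 + 925 − 270 − 161 = 1039 kcal/day.
TEE = BMR × activity factor = 1039 × 1.725 = 1792.275 kcal/day.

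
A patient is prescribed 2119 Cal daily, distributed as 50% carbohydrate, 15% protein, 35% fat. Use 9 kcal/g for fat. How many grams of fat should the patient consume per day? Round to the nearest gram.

Fat energy = 35% × 2119 = 741.65 kcal.
At 9 kcal/g: 741.65 ÷ 9 = 82.4056 g.

82 g/day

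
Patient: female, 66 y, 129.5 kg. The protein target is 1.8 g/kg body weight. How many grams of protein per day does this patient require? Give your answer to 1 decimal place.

Protein = 1.8 g/kg × 129.5 kg = 233.1 g/day.

233.1 g/day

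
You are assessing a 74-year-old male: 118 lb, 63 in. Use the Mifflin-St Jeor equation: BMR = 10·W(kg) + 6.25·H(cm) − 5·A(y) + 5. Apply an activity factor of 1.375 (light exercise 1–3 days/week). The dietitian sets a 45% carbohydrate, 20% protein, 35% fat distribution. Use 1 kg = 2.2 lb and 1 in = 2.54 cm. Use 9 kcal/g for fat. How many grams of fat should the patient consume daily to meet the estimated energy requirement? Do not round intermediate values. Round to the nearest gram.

63 g/day

Convert to metric: weight = 118 ÷ 2.2 = 53.6364 kg; height = 63 × 2.54 = 160.02 cm.
Mifflin-St Jeor (male): BMR = 10(53.6364) + 6.25(160.02) − 5(74) + 5 = 536.3636 + 1000.125 − 370 + 5 = 1171.4886 kcal/day.
TEE = 1171.4886 × 1.375 = 1610.7969 kcal/day.
Fat energy = 35% × 1610.7969 = 563.7789 kcal.
Fat = 563.7789 ÷ 9 kcal/g = 62.6421 g.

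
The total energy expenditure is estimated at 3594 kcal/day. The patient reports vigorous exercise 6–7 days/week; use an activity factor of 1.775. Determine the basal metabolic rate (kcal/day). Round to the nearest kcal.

2025 kcal/day

BMR = TEE ÷ activity factor = 3594 ÷ 1.775 = 2024.7887 kcal/day.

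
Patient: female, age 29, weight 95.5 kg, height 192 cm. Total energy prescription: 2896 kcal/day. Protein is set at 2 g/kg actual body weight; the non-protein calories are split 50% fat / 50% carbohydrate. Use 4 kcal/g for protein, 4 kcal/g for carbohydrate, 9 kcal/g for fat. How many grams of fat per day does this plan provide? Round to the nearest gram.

Protein = 2 × 95.5 = 191 g → 191 × 4 = 764 kcal.
Non-protein calories = 2896 − 764 = 2132 kcal.
Fat: 50% × 2132 = 1066 kcal; carbohydrate: 1066 kcal.
Fat: 1066 kcal ÷ 9 kcal/g = 118.4444 g.

118 g/day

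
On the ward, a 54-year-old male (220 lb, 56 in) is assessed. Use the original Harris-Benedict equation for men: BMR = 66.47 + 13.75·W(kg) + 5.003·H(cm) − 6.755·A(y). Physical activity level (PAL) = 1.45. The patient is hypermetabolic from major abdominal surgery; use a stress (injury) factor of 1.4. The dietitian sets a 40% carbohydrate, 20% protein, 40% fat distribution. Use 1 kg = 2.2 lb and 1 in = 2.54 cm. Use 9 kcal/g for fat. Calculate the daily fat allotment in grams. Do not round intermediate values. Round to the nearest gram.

161 g/day

Convert to metric: weight = 220 ÷ 2.2 = 100 kg; height = 56 × 2.54 = 142.24 cm.
Harris-Benedict: BMR = 66.47 + 13.75(100) + 5.003(142.24) − 6.755(54) = 1788.3267 kcal/day.
TEE = 1788.3267 × 1.45 = 2593.0737 kcal/day.
With stress factor 1.4: 2593.0737 × 1.4 = 3630.3032 kcal/day.
Fat energy = 40% × 3630.3032 = 1452.1213 kcal.
Fat = 1452.1213 ÷ 9 kcal/g = 161.3468 g.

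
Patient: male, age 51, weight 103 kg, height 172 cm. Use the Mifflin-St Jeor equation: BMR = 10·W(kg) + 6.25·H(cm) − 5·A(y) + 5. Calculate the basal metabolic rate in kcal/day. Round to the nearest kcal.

1855 kcal/day

Mifflin-St Jeor (male): BMR = 10(103) + 6.25(172) − 5(51) + 5 = 1030 + 1075 − 255 + 5 = 1855 kcal/day.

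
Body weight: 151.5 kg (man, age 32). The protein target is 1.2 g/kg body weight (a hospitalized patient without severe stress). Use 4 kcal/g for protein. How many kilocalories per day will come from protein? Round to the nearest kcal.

Protein = 1.2 g/kg × 151.5 kg = 181.8 g/day.
Protein energy = 181.8 g × 4 kcal/g = 727.2 kcal/day.

727 kcal/day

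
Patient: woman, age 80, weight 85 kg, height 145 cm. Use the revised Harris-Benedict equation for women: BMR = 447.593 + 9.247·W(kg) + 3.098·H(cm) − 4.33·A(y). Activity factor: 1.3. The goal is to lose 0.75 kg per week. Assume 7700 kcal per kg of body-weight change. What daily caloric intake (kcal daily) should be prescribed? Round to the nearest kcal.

Harris-Benedict: BMR = 447.593 + 9.247(85) + 3.098(145) − 4.33(80) = 1336.398 kcal/day.
TEE = 1336.398 × 1.3 = 1737.3174 kcal/day.
Required daily deficit = 0.75 × 7700 ÷ 7 = 825 kcal/day.
Target intake = 1737.3174 − 825 = 912.3174 kcal/day.

912 kcal daily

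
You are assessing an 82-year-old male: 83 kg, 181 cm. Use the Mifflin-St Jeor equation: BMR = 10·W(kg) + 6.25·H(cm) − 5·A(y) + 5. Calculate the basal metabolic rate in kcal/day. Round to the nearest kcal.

Mifflin-St Jeor (male): BMR = 10(83) + 6.25(181) − 5(82) + 5 = 830 + 1131.25 − 410 + 5 = 1556.25 kcal/day.

1556 kcal/day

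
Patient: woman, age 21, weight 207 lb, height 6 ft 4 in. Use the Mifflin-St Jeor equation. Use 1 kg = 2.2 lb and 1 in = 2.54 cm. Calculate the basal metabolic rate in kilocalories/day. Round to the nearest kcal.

Convert to metric: weight = 207 ÷ 2.2 = 94.0909 kg; height = (6×12 + 4) × 2.54 = 76 × 2.54 = 193.04 cm.
Mifflin-St Jeor (female): BMR = 10(94.0909) + 6.25(193.04) − 5(21) − 161 = 940.9091 + 1206.5 − 105 − 161 = 1881.4091 kcal/day.

1881 kilocalories/day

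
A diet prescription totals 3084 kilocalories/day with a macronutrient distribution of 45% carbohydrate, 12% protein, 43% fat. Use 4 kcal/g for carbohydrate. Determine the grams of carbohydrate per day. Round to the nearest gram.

Carbohydrate energy = 45% × 3084 = 1387.8 kcal.
At 4 kcal/g: 1387.8 ÷ 4 = 346.95 g.

347 g/day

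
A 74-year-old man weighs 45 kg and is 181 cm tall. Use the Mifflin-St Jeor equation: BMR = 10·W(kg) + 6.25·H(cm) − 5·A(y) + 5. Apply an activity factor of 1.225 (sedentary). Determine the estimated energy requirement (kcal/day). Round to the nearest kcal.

1490 kcal/day

Mifflin-St Jeor (male): BMR = 10(45) + 6.25(181) − 5(74) + 5 = 450 + 1131.25 − 370 + 5 = 1216.25 kcal/day.
TEE = BMR × activity factor = 1216.25 × 1.225 = 1489.9063 kcal/day.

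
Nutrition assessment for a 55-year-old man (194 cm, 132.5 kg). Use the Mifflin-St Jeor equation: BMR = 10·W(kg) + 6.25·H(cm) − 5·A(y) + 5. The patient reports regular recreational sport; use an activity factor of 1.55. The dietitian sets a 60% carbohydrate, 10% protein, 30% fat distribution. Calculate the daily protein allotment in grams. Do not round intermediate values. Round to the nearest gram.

Mifflin-St Jeor (male): BMR = 10(132.5) + 6.25(194) − 5(55) + 5 = 1325 + 1212.5 − 275 + 5 = 2267.5 kcal/day.
TEE = 2267.5 × 1.55 = 3514.625 kcal/day.
Protein energy = 10% × 3514.625 = 351.4625 kcal.
Protein = 351.4625 ÷ 4 kcal/g = 87.8656 g.

88 g/day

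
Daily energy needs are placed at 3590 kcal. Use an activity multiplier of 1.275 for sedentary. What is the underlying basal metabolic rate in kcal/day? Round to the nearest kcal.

2816 kcal/day

BMR = TEE ÷ activity factor = 3590 ÷ 1.275 = 2815.6863 kcal/day.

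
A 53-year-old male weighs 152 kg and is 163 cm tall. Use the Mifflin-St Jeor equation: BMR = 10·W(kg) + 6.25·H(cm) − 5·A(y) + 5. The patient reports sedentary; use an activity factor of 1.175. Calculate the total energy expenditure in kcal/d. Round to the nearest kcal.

2678 kcal/d

Mifflin-St Jeor (male): BMR = 10(152) + 6.25(163) − 5(53) + 5 = 1520 + 1018.75 − 265 + 5 = 2278.75 kcal/day.
TEE = BMR × activity factor = 2278.75 × 1.175 = 2677.5313 kcal/day.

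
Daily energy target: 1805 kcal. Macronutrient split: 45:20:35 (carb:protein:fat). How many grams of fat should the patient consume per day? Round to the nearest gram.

Fat energy = 35% × 1805 = 631.75 kcal.
At 9 kcal/g: 631.75 ÷ 9 = 70.1944 g.

70 g/day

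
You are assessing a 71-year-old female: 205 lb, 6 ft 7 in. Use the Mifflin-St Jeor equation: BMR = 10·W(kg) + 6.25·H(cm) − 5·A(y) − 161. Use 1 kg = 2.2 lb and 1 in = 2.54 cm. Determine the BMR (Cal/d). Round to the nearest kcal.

Convert to metric: weight = 205 ÷ 2.2 = 93.1818 kg; height = (6×12 + 7) × 2.54 = 79 × 2.54 = 200.66 cm.
Mifflin-St Jeor (female): BMR = 10(93.1818) + 6.25(200.66) − 5(71) − 161 = 931.8182 + 1254.125 − 355 − 161 = 1669.9432 kcal/day.

1670 Cal/d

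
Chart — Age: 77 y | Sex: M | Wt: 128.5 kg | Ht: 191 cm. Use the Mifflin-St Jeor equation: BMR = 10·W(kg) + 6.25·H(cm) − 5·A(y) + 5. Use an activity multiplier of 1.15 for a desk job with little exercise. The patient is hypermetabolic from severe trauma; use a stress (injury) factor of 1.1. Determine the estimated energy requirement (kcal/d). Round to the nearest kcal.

2655 kcal/d

Mifflin-St Jeor (male): BMR = 10(128.5) + 6.25(191) − 5(77) + 5 = 1285 + 1193.75 − 385 + 5 = 2098.75 kcal/day.
TEE = BMR × activity factor = 2098.75 × 1.15 = 2413.5625 kcal/day.
Apply stress factor: 2413.5625 × 1.1 = 2654.9188 kcal/day.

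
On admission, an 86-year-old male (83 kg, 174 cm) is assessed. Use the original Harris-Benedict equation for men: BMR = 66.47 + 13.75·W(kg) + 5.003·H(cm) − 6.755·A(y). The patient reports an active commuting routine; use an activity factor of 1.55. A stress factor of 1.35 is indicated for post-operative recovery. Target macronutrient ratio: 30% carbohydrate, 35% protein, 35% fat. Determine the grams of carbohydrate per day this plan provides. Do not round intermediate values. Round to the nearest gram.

Harris-Benedict: BMR = 66.47 + 13.75(83) + 5.003(174) − 6.755(86) = 1497.312 kcal/day.
TEE = 1497.312 × 1.55 = 2320.8336 kcal/day.
With stress factor 1.35: 2320.8336 × 1.35 = 3133.1254 kcal/day.
Carbohydrate energy = 30% × 3133.1254 = 939.9376 kcal.
Carbohydrate = 939.9376 ÷ 4 kcal/g = 234.9844 g.

235 g/day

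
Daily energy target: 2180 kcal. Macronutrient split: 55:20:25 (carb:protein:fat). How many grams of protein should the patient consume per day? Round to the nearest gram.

109 g/day

Protein energy = 20% × 2180 = 436 kcal.
At 4 kcal/g: 436 ÷ 4 = 109 g.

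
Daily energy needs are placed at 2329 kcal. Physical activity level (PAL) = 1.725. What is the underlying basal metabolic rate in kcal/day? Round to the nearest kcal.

1350 kcal/day

BMR = TEE ÷ activity factor = 2329 ÷ 1.725 = 1350.1449 kcal/day.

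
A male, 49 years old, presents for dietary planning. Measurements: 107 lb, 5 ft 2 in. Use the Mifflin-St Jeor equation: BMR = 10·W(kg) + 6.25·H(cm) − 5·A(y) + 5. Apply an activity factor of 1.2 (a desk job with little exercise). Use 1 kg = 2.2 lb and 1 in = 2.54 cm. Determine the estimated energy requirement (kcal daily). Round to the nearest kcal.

Convert to metric: weight = 107 ÷ 2.2 = 48.6364 kg; height = (5×12 + 2) × 2.54 = 62 × 2.54 = 157.48 cm.
Mifflin-St Jeor (male): BMR = 10(48.6364) + 6.25(157.48) − 5(49) + 5 = 486.3636 + 984.25 − 245 + 5 = 1230.6136 kcal/day.
TEE = BMR × activity factor = 1230.6136 × 1.2 = 1476.7364 kcal/day.

1477 kcal daily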